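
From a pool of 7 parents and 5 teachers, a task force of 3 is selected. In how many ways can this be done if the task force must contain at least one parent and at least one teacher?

Total 3-person selections from all 12: C(12,3) = 220.
Selections missing a whole group: no parents → C(5,3) = 10; no teachers → C(7,3) = 35.
Both groups omitted at once is impossible, so 220 − 45 = 175.

175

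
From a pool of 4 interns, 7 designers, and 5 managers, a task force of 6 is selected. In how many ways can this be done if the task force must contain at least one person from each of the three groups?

Unrestricted: C(16,6) = 8008 ways to pick any 6 of the 16.
Selections missing a whole group: no interns → C(12,6) = 924; no designers → C(9,6) = 84; no managers → C(11,6) = 462.
Add back selections omitting two groups (i.e. drawn from a single group): C(4,6) + C(7,6) + C(5,6) = 7.
By inclusion–exclusion: 8008 − 1470 + 7 = 6545.

6545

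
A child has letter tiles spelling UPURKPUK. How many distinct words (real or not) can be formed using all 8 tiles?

The 8 letters of UPURKPUK have repeats: K appearing twice, P appearing twice, and U appearing 3 times.
The number of distinct arrangements is 8!/(3!·2!·2!) = 40320/24 = 1680.

1680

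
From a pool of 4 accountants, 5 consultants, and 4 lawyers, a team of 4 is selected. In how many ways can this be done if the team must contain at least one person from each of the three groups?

Total 4-person selections from all 13: C(13,4) = 715.
Selections missing a whole group: no accountants → C(9,4) = 126; no consultants → C(8,4) = 70; no lawyers → C(9,4) = 126.
Add back selections omitting two groups (i.e. drawn from a single group): C(4,4) + C(5,4) + C(4,4) = 7.
By inclusion–exclusion: 715 − 322 + 7 = 400.

400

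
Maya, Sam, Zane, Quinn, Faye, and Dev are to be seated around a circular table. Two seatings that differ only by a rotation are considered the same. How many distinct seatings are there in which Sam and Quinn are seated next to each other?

Treat {Sam, Quinn} as one unit (2 internal orders) and seat the resulting 5 units around the table: (4)! circular arrangements.
So 2 × (4)! = 2 × 24 = 48.

48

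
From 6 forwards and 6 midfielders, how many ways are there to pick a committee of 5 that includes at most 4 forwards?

Split by how many forwards are chosen (0 through 4).
Sum: C(6,0)·C(6,5) + C(6,1)·C(6,4) + C(6,2)·C(6,3) + C(6,3)·C(6,2) + C(6,4)·C(6,1) = 6 + 90 + 300 + 300 + 90 = 786.

786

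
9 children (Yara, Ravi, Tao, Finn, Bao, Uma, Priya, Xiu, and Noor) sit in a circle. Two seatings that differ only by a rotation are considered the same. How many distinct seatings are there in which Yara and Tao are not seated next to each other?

Without the restriction there are (8)! = 40320 seatings.
Those with Yara next to Tao: fuse the pair into one unit and seat 8 units around a circle — 2·(7)! = 10080.
Subtracting, 40320 − 10080 = 30240.

30240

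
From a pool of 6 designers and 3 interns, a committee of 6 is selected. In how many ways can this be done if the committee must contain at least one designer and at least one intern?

Unrestricted: C(9,6) = 84 ways to pick any 6 of the 9.
Selections missing a whole group: no designers → C(3,6) = 0; no interns → C(6,6) = 1.
Both groups omitted at once is impossible, so 84 − 1 = 83.

83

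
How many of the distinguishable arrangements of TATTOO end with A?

10

With the last slot taken by A, it remains to arrange the other 5 letters (TTTOO).
Those 5 letters have O appearing twice and T appearing 3 times, giving (5)!/(3!·2!) = 10.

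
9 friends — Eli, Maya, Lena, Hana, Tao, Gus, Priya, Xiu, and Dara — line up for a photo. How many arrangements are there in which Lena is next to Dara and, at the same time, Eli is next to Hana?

20160

Treat {Lena,Dara} as one block (2 orders) and {Eli,Hana} as another (2 orders).
That leaves 7 units to arrange: 2 × 2 × 7! = 4 × 5040 = 20160.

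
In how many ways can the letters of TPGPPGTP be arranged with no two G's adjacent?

There are 8!/(4!·2!·2!) = 420 arrangements of TPGPPGTP in total.
Arrangements with the G's together: treat GG as one letter, giving (7)!/(4!·2!) = 105.
Hence 420 − 105 = 315.

315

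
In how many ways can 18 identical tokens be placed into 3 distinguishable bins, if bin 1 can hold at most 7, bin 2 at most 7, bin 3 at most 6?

6

By stars and bars, unrestricted non-negative solutions to x_1+…+x_3 = 18 number C(18+2,2) = 190.
Subtract solutions that violate a single cap (substitute x_i' = x_i − (cap_i+1)): x_1 ≥ 8 gives C(12,2) = 66; x_2 ≥ 8 gives C(12,2) = 66; x_3 ≥ 7 gives C(13,2) = 78. Together 210.
Add back pairs where two caps are both exceeded: 6 + 10 + 10 = 26.
By inclusion–exclusion the count is 190 − 210 + 26 = 6.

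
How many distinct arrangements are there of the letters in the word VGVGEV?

60

Letter multiplicities in VGVGEV: E×1, G×2, V×3.
So there are 6! / (3!·2!) = 60 distinguishable arrangements.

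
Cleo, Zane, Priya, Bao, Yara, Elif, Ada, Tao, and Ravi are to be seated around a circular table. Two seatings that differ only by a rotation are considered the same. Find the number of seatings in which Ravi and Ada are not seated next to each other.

30240

All circular seatings of 9 people number (8)! = 40320.
Those with Ravi next to Ada: fuse the pair into one unit and seat 8 units around a circle — 2·(7)! = 10080.
Subtracting, 40320 − 10080 = 30240.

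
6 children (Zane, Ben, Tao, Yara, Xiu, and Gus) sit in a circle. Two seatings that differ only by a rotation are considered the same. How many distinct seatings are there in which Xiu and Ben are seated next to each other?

48

Glue Xiu and Ben into a block (2 internal orders). Seating 5 units around a circle gives (4)! arrangements.
So 2 × (4)! = 2 × 24 = 48.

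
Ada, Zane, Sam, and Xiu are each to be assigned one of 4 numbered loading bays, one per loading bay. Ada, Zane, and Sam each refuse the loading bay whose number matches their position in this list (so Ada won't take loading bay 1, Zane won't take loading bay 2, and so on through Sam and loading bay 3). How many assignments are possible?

11

Let Aᵢ (for i ∈ {1, 2, 3}) be the placements that put person i in their forbidden loading bay. Any j of these fix j positions, leaving (4−j)! ways to fill the rest, and there are C(3,j) ways to pick which j.
By inclusion–exclusion, the number of valid placements is Σ_{j=0}^{3} (−1)^j C(3,j)·(4−j)!.
Computing: 24 − 18 + 6 − 1 = 11.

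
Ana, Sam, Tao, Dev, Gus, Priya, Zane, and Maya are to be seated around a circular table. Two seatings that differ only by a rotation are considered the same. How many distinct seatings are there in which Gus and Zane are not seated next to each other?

All circular seatings of 8 people number (7)! = 5040.
Those with Gus next to Zane: fuse the pair into one unit and seat 7 units around a circle — 2·(6)! = 1440.
Subtracting, 5040 − 1440 = 3600.

3600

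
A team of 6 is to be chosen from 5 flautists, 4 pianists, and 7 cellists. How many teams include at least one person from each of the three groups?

6545

Total 6-person selections from all 16: C(16,6) = 8008.
Selections missing a whole group: no flautists → C(11,6) = 462; no pianists → C(12,6) = 924; no cellists → C(9,6) = 84.
Add back selections omitting two groups (i.e. drawn from a single group): C(5,6) + C(4,6) + C(7,6) = 7.
By inclusion–exclusion: 8008 − 1470 + 7 = 6545.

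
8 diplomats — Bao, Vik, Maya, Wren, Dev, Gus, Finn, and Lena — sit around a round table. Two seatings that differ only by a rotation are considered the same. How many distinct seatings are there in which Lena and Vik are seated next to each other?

Treat {Lena, Vik} as one unit (2 internal orders) and seat the resulting 7 units around the table: (6)! circular arrangements.
So 2 × (6)! = 2 × 720 = 1440.

1440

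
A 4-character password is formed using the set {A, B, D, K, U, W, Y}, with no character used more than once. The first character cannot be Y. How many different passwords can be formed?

The first character has 7−1 = 6 choices (anything except Y).
The remaining 3 characters are filled from the other 6 symbols without repetition: 6 × 5 × 4 = 120.
Total: 6 × 120 = 720.

720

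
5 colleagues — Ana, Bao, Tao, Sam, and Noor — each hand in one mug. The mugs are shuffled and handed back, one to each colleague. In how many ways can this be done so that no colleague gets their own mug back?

This is the derangement count D_5: permutations of 5 items with no fixed point.
By inclusion–exclusion this is Σ_{j=0}^{5} (−1)^j C(5,j)·(5−j)!.
Computing: 120 − 120 + 60 − 20 + 5 − 1 = 44.

44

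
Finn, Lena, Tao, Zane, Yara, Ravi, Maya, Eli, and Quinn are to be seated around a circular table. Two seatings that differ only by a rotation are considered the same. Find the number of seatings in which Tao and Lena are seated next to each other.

10080

Treat {Tao, Lena} as one unit (2 internal orders) and seat the resulting 8 units around the table: (7)! circular arrangements.
So 2 × (7)! = 2 × 5040 = 10080.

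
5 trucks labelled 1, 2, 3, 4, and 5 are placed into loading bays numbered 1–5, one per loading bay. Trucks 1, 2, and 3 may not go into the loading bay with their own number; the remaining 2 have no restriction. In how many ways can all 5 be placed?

64

Let Aᵢ (for i ∈ {1, 2, 3}) be the placements that put truck i in its forbidden loading bay. Any j of these fix j positions, leaving (5−j)! ways to fill the rest, and there are C(3,j) ways to pick which j.
By inclusion–exclusion, the number of valid placements is Σ_{j=0}^{3} (−1)^j C(3,j)·(5−j)!.
Computing: 120 − 72 + 18 − 2 = 64.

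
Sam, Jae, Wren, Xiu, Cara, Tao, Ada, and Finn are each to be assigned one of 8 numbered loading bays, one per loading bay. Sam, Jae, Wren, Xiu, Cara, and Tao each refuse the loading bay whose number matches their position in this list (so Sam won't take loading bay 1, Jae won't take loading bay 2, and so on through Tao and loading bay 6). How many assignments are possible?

18806

Let Aᵢ (for 1 ≤ i ≤ 6) be the placements that put person i in their forbidden loading bay. Any j of these fix j positions, leaving (8−j)! ways to fill the rest, and there are C(6,j) ways to pick which j.
By inclusion–exclusion, the number of valid placements is Σ_{j=0}^{6} (−1)^j C(6,j)·(8−j)!.
Computing: 40320 − 30240 + 10800 − 2400 + 360 − 36 + 2 = 18806.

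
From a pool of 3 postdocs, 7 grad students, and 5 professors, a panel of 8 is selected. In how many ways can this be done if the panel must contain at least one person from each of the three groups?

Unrestricted: C(15,8) = 6435 ways to pick any 8 of the 15.
Selections missing a whole group: no postdocs → C(12,8) = 495; no grad students → C(8,8) = 1; no professors → C(10,8) = 45.
Add back selections omitting two groups (i.e. drawn from a single group): C(3,8) + C(7,8) + C(5,8) = 0.
By inclusion–exclusion: 6435 − 541 + 0 = 5894.

5894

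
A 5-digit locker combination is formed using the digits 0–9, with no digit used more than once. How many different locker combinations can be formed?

This is a permutation of 5 out of 10: P(10,5) = 10!/5!.
That product is 10 × 9 × 8 × 7 × 6 = 30240.

30240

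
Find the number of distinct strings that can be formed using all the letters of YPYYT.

YPYYT has 5 letters with Y appearing 3 times.
The number of distinct arrangements is 5!/(3!) = 120/6 = 20.

20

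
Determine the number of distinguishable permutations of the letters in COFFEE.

180

The 6 letters of COFFEE have repeats: E appearing twice and F appearing twice.
So there are 6! / (2!·2!) = 180 distinguishable arrangements.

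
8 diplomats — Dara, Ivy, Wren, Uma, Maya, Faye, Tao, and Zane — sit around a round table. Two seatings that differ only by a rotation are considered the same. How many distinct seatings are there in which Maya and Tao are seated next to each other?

1440

Glue Maya and Tao into a block (2 internal orders). Seating 7 units around a circle gives (6)! arrangements.
So 2 × (6)! = 2 × 720 = 1440.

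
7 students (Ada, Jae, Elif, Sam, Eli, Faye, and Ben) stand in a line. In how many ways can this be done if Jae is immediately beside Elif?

Treat {Jae, Elif} as a single unit. There are 6 units to order, and the pair itself can be ordered 2 ways.
That gives 2 × 6! = 2 × 720 = 1440.

1440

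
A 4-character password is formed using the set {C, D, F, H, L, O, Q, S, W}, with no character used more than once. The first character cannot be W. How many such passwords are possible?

2688

The first character has 9−1 = 8 choices (anything except W).
The remaining 3 characters are filled from the other 8 symbols without repetition: 8 × 7 × 6 = 336.
Total: 8 × 336 = 2688.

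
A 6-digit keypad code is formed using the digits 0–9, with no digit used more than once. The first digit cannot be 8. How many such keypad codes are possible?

The first digit has 10−1 = 9 choices (anything except 8).
The remaining 5 digits are filled from the other 9 symbols without repetition: 9 × 8 × 7 × 6 × 5 = 15120.
Total: 9 × 15120 = 136080.

136080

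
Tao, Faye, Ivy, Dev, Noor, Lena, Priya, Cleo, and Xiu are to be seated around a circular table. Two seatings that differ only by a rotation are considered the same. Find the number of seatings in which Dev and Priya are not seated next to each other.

Without the restriction there are (8)! = 40320 seatings.
Those with Dev next to Priya: fuse the pair into one unit and seat 8 units around a circle — 2·(7)! = 10080.
Subtracting, 40320 − 10080 = 30240.

30240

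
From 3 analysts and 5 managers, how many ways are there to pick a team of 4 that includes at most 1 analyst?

Split by how many analysts are chosen (0 through 1).
Sum: C(3,0)·C(5,4) + C(3,1)·C(5,3) = 5 + 30 = 35.

35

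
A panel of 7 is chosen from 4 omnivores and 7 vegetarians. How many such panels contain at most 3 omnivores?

295

Split by how many omnivores are chosen (0 through 3).
Sum: C(4,0)·C(7,7) + C(4,1)·C(7,6) + C(4,2)·C(7,5) + C(4,3)·C(7,4) = 1 + 28 + 126 + 140 = 295.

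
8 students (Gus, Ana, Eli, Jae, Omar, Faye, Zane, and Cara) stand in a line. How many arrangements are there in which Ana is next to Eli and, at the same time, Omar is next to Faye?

2880

Treat {Ana,Eli} as one block (2 orders) and {Omar,Faye} as another (2 orders).
That leaves 6 units to arrange: 2 × 2 × 6! = 4 × 720 = 2880.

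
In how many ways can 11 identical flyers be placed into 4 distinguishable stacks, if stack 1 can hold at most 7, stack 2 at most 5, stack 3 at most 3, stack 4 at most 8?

162

By stars and bars, unrestricted non-negative solutions to x_1+…+x_4 = 11 number C(11+3,3) = 364.
Subtract solutions that violate a single cap (substitute x_i' = x_i − (cap_i+1)): x_1 ≥ 8 gives C(6,3) = 20; x_2 ≥ 6 gives C(8,3) = 56; x_3 ≥ 4 gives C(10,3) = 120; x_4 ≥ 9 gives C(5,3) = 10. Together 206.
Add back pairs where two caps are both exceeded: 0 + 0 + 0 + 4 + 0 + 0 = 4.
By inclusion–exclusion the count is 364 − 206 + 4 = 162.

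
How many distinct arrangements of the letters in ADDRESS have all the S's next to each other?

Treat the 2 copies of S as a single block. The multiset to arrange is then {SS, A, D, D, E, R}, 6 items in all.
That gives (6)!/(2!) = 360 arrangements.

360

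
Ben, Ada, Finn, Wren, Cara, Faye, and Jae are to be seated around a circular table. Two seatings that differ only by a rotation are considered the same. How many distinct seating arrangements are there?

720

Seat Ben anywhere (absorbing the rotational symmetry), then permute the other 6: (6)! = 720.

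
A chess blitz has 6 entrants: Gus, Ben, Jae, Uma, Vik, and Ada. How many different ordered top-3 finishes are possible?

There are 6 choices for 1st place, 5 for 2nd, and 4 for 3rd.
That gives 6 × 5 × 4 = 120.

120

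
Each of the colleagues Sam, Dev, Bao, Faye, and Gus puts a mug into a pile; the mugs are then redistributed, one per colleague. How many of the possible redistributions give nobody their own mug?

Let Aᵢ be the assignments in which colleague i gets their own mug. We want the size of the complement of A₁∪…∪A_5.
By inclusion–exclusion this is Σ_{j=0}^{5} (−1)^j C(5,j)·(5−j)!.
Computing: 120 − 120 + 60 − 20 + 5 − 1 = 44.

44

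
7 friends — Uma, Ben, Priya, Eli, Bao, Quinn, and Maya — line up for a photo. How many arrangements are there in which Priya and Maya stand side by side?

1440

Treat {Priya, Maya} as a single unit. There are 6 units to order, and the pair itself can be ordered 2 ways.
That gives 2 × 6! = 2 × 720 = 1440.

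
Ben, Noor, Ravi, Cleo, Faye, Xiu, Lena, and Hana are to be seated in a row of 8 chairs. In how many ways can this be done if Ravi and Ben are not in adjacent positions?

Of the 8! = 40320 arrangements, those with Ravi and Ben adjacent number 2 × 7! = 10080 (treat the pair as a block with 2 internal orders).
Complementary counting: 40320 − 10080 = 30240.

30240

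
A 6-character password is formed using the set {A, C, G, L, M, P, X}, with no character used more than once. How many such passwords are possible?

5040

Choose and order 6 of the 7 symbols: the first character has 7 options, the next 6, and so on down to 2.
7 × 6 × 5 × 4 × 3 × 2 = 5040.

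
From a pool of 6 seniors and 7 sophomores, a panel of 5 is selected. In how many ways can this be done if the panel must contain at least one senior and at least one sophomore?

Total 5-person selections from all 13: C(13,5) = 1287.
Selections missing a whole group: no seniors → C(7,5) = 21; no sophomores → C(6,5) = 6.
Both groups omitted at once is impossible, so 1287 − 27 = 1260.

1260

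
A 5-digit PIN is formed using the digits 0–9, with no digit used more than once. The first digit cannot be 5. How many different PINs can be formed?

The first digit has 10−1 = 9 choices (anything except 5).
The remaining 4 digits are filled from the other 9 symbols without repetition: 9 × 8 × 7 × 6 = 3024.
Total: 9 × 3024 = 27216.

27216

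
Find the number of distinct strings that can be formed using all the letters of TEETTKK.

The 7 letters of TEETTKK have repeats: E appearing twice, K appearing twice, and T appearing 3 times.
Dividing 7! = 5040 by 3!·2!·2! = 24 for the repeated letters gives 210.

210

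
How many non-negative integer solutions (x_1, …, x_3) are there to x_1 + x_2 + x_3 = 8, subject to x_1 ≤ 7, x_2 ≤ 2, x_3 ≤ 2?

8

By stars and bars, unrestricted non-negative solutions to x_1+…+x_3 = 8 number C(8+2,2) = 45.
Subtract solutions that violate a single cap (substitute x_i' = x_i − (cap_i+1)): x_1 ≥ 8 gives C(2,2) = 1; x_2 ≥ 3 gives C(7,2) = 21; x_3 ≥ 3 gives C(7,2) = 21. Together 43.
Add back pairs where two caps are both exceeded: 0 + 0 + 6 = 6.
By inclusion–exclusion the count is 45 − 43 + 6 = 8.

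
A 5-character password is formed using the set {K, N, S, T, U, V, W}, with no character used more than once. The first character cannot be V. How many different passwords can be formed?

2160

The first character has 7−1 = 6 choices (anything except V).
The remaining 4 characters are filled from the other 6 symbols without repetition: 6 × 5 × 4 × 3 = 360.
Total: 6 × 360 = 2160.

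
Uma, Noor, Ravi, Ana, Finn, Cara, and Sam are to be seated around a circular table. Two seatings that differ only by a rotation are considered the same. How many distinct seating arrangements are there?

720

Seat Uma anywhere (absorbing the rotational symmetry), then permute the other 6: (6)! = 720.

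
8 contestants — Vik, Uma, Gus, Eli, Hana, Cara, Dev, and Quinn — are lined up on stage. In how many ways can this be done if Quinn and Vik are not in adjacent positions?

There are 8! = 40320 arrangements in all. If Quinn and Vik are adjacent, merging them into one block gives 2·(7)! = 10080 arrangements.
Complementary counting: 40320 − 10080 = 30240.

30240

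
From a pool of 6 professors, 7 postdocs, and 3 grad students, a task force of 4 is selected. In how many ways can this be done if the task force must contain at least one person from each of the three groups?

819

With no constraint there are C(16,4) = 1820 possible selections.
Subtract selections that omit an entire group: no professors → C(10,4) = 210; no postdocs → C(9,4) = 126; no grad students → C(13,4) = 715.
Add back selections omitting two groups (i.e. drawn from a single group): C(6,4) + C(7,4) + C(3,4) = 50.
By inclusion–exclusion: 1820 − 1051 + 50 = 819.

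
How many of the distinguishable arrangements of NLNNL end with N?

With the last slot taken by N, it remains to arrange the other 4 letters (LNNL).
Those 4 letters have L appearing twice and N appearing twice, giving (4)!/(2!·2!) = 6.

6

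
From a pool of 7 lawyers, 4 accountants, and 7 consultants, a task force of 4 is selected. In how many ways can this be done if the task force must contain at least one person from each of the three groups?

Unrestricted: C(18,4) = 3060 ways to pick any 4 of the 18.
Subtract selections that omit an entire group: no lawyers → C(11,4) = 330; no accountants → C(14,4) = 1001; no consultants → C(11,4) = 330.
Add back selections omitting two groups (i.e. drawn from a single group): C(7,4) + C(4,4) + C(7,4) = 71.
By inclusion–exclusion: 3060 − 1661 + 71 = 1470.

1470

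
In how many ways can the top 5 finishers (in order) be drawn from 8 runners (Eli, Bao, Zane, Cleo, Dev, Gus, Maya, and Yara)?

This is an ordered selection of 5 from 8: P(8,5).
That gives 8 × 7 × 6 × 5 × 4 = 6720.

6720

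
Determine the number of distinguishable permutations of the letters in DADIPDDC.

1680

DADIPDDC has 8 letters with D appearing 4 times.
The number of distinct arrangements is 8!/(4!) = 40320/24 = 1680.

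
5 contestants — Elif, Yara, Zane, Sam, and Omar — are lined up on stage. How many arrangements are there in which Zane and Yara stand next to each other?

48

Glue Zane and Yara into one block (2 internal orders), leaving 4 units to arrange in a row.
That gives 2 × 4! = 2 × 24 = 48.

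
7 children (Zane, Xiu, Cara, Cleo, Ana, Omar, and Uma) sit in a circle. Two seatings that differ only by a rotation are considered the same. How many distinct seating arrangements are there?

Fix one person's seat to break rotational symmetry; the remaining 6 people can be arranged in (6)! = 720 ways.

720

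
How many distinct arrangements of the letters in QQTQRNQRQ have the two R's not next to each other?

1176

Total arrangements of QQTQRNQRQ: 9!/(5!·2!) = 1512.
Arrangements with the R's together: treat RR as one letter, giving (8)!/(5!) = 336.
Subtracting, 1512 − 336 = 1176 arrangements keep the R's apart.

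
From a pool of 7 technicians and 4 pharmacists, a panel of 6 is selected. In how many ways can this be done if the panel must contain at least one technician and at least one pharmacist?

Total 6-person selections from all 11: C(11,6) = 462.
Subtract selections that omit an entire group: no technicians → C(4,6) = 0; no pharmacists → C(7,6) = 7.
Both groups omitted at once is impossible, so 462 − 7 = 455.

455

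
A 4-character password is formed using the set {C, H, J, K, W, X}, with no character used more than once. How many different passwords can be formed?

This is a permutation of 4 out of 6: P(6,4) = 6!/2!.
That product is 6 × 5 × 4 × 3 = 360.

360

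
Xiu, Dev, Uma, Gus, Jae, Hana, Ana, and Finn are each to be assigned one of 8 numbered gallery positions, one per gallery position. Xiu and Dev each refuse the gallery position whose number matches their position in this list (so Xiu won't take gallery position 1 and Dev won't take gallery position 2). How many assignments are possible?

30960

Let Aᵢ (for i ∈ {1, 2}) be the placements that put person i in their forbidden gallery position. Any j of these fix j positions, leaving (8−j)! ways to fill the rest, and there are C(2,j) ways to pick which j.
By inclusion–exclusion, the number of valid placements is Σ_{j=0}^{2} (−1)^j C(2,j)·(8−j)!.
Computing: 40320 − 10080 + 720 = 30960.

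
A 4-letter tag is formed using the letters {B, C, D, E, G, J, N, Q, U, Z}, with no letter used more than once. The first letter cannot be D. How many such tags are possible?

4536

The first letter has 10−1 = 9 choices (anything except D).
The remaining 3 letters are filled from the other 9 symbols without repetition: 9 × 8 × 7 = 504.
Total: 9 × 504 = 4536.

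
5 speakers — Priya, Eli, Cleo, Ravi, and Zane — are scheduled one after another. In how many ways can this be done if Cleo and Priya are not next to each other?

72

Of the 5! = 120 arrangements, those with Cleo and Priya adjacent number 2 × 4! = 48 (treat the pair as a block with 2 internal orders).
So 120 − 48 = 72 arrangements keep them apart.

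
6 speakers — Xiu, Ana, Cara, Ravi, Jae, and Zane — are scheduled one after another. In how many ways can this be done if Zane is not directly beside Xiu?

Of the 6! = 720 arrangements, those with Zane and Xiu adjacent number 2 × 5! = 240 (treat the pair as a block with 2 internal orders).
Complementary counting: 720 − 240 = 480.

480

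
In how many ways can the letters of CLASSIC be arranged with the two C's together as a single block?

360

Treat the 2 copies of C as a single block. The multiset to arrange is then {CC, A, I, L, S, S}, 6 items in all.
That gives (6)!/(2!) = 360 arrangements.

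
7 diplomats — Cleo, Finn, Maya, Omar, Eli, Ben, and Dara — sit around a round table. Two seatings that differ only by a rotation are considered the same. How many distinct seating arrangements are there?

Seat Cleo anywhere (absorbing the rotational symmetry), then permute the other 6: (6)! = 720.

720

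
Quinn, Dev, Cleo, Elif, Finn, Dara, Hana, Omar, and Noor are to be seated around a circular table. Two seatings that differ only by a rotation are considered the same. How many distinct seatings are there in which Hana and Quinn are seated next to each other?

Glue Hana and Quinn into a block (2 internal orders). Seating 8 units around a circle gives (7)! arrangements.
So 2 × (7)! = 2 × 5040 = 10080.

10080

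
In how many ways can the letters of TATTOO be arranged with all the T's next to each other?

Treat the 3 copies of T as a single block. The multiset to arrange is then {TTT, A, O, O}, 4 items in all.
That gives (4)!/(2!) = 12 arrangements.

12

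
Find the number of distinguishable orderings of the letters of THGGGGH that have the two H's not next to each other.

75

There are 7!/(4!·2!) = 105 arrangements of THGGGGH in total.
Arrangements with the H's together: treat HH as one letter, giving (6)!/(4!) = 30.
Subtracting, 105 − 30 = 75 arrangements keep the H's apart.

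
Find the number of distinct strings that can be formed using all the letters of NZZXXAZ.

The 7 letters of NZZXXAZ have repeats: X appearing twice and Z appearing 3 times.
Dividing 7! = 5040 by 3!·2! = 12 for the repeated letters gives 420.

420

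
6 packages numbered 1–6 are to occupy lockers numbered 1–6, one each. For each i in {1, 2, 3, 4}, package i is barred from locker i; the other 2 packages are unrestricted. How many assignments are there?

362

Let Aᵢ (for 1 ≤ i ≤ 4) be the placements that put package i in its forbidden locker. Any j of these fix j positions, leaving (6−j)! ways to fill the rest, and there are C(4,j) ways to pick which j.
By inclusion–exclusion, the number of valid placements is Σ_{j=0}^{4} (−1)^j C(4,j)·(6−j)!.
Computing: 720 − 480 + 144 − 24 + 2 = 362.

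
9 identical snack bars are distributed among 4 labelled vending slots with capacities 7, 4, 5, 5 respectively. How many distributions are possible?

141

By stars and bars, unrestricted non-negative solutions to x_1+…+x_4 = 9 number C(9+3,3) = 220.
Subtract solutions that violate a single cap (substitute x_i' = x_i − (cap_i+1)): x_1 ≥ 8 gives C(4,3) = 4; x_2 ≥ 5 gives C(7,3) = 35; x_3 ≥ 6 gives C(6,3) = 20; x_4 ≥ 6 gives C(6,3) = 20. Together 79.
No two caps can be exceeded simultaneously, so the pair terms are all 0.
By inclusion–exclusion the count is 220 − 79 + 0 = 141.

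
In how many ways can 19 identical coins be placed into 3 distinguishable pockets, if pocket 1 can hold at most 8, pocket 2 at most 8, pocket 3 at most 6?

Without the upper bounds there are C(21,2) = 210 ways to split 19 among 3 pockets.
Subtract solutions that violate a single cap (substitute x_i' = x_i − (cap_i+1)): x_1 ≥ 9 gives C(12,2) = 66; x_2 ≥ 9 gives C(12,2) = 66; x_3 ≥ 7 gives C(14,2) = 91. Together 223.
Add back pairs where two caps are both exceeded: 3 + 10 + 10 = 23.
By inclusion–exclusion the count is 210 − 223 + 23 = 10.

10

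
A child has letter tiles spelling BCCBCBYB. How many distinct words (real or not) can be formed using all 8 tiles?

The 8 letters of BCCBCBYB have repeats: B appearing 4 times and C appearing 3 times.
Dividing 8! = 40320 by 4!·3! = 144 for the repeated letters gives 280.

280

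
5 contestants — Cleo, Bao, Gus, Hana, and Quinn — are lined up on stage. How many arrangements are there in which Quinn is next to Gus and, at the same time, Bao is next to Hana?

24

Treat {Quinn,Gus} as one block (2 orders) and {Bao,Hana} as another (2 orders).
That leaves 3 units to arrange: 2 × 2 × 3! = 4 × 6 = 24.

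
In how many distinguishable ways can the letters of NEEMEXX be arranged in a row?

420

Letter multiplicities in NEEMEXX: E×3, M×1, N×1, X×2.
Dividing 7! = 5040 by 3!·2! = 12 for the repeated letters gives 420.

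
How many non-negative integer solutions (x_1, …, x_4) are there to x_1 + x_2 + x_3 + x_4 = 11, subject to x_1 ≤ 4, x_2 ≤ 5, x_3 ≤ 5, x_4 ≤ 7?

150

Ignoring the caps, the number of non-negative solutions to x_1+…+x_4 = 11 is C(14,3) = 364.
Subtract solutions that violate a single cap (substitute x_i' = x_i − (cap_i+1)): x_1 ≥ 5 gives C(9,3) = 84; x_2 ≥ 6 gives C(8,3) = 56; x_3 ≥ 6 gives C(8,3) = 56; x_4 ≥ 8 gives C(6,3) = 20. Together 216.
Add back pairs where two caps are both exceeded: 1 + 1 + 0 + 0 + 0 + 0 = 2.
By inclusion–exclusion the count is 364 − 216 + 2 = 150.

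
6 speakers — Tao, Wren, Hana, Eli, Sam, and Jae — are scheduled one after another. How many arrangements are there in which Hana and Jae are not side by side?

480

There are 6! = 720 arrangements in all. If Hana and Jae are adjacent, merging them into one block gives 2·(5)! = 240 arrangements.
Complementary counting: 720 − 240 = 480.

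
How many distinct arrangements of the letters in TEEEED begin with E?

20

Fix E in the first position and arrange the remaining 5 letters.
Those 5 letters have E appearing 3 times, giving (5)!/(3!) = 20.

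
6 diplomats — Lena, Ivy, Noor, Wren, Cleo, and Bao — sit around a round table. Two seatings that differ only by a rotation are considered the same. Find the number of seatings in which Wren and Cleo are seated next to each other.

48

Treat {Wren, Cleo} as one unit (2 internal orders) and seat the resulting 5 units around the table: (4)! circular arrangements.
So 2 × (4)! = 2 × 24 = 48.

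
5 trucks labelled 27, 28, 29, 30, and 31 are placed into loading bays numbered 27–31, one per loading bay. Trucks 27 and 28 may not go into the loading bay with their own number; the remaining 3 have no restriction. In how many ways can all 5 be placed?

Let Aᵢ (for i ∈ {27, 28}) be the placements that put truck i in its forbidden loading bay. Any j of these fix j positions, leaving (5−j)! ways to fill the rest, and there are C(2,j) ways to pick which j.
By inclusion–exclusion, the number of valid placements is Σ_{j=0}^{2} (−1)^j C(2,j)·(5−j)!.
Computing: 120 − 48 + 6 = 78.

78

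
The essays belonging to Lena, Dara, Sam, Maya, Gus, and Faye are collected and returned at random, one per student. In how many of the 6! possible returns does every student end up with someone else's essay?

265

This is the derangement count D_6: permutations of 6 items with no fixed point.
By inclusion–exclusion this is Σ_{j=0}^{6} (−1)^j C(6,j)·(6−j)!.
Computing: 720 − 720 + 360 − 120 + 30 − 6 + 1 = 265.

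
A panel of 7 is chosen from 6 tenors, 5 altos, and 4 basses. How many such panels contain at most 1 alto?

1170

Split by how many altos are chosen (0 through 1).
Sum: C(5,0)·C(10,7) + C(5,1)·C(10,6) = 120 + 1050 = 1170.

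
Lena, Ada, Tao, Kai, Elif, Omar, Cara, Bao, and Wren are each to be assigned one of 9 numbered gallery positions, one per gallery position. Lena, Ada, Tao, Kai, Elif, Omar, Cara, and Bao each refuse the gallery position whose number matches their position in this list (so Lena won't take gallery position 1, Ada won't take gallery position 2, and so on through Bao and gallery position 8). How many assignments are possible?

148329

Let Aᵢ (for 1 ≤ i ≤ 8) be the placements that put person i in their forbidden gallery position. Any j of these fix j positions, leaving (9−j)! ways to fill the rest, and there are C(8,j) ways to pick which j.
By inclusion–exclusion, the number of valid placements is Σ_{j=0}^{8} (−1)^j C(8,j)·(9−j)!.
Computing: 362880 − 322560 + 141120 − 40320 + 8400 − 1344 + 168 − 16 + 1 = 148329.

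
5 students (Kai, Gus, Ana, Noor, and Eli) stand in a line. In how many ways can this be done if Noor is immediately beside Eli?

Treat {Noor, Eli} as a single unit. There are 4 units to order, and the pair itself can be ordered 2 ways.
So the count is 2·(4)! = 48.

48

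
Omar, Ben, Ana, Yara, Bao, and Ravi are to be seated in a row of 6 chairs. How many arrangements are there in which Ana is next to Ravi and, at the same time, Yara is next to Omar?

Treat {Ana,Ravi} as one block (2 orders) and {Yara,Omar} as another (2 orders).
That leaves 4 units to arrange: 2 × 2 × 4! = 4 × 24 = 96.

96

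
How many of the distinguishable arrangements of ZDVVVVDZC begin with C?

Fix C in the first position and arrange the remaining 8 letters.
Those 8 letters have D appearing twice, V appearing 4 times, and Z appearing twice, giving (8)!/(4!·2!·2!) = 420.

420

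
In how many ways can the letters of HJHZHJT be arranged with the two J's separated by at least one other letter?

300

There are 7!/(3!·2!) = 420 arrangements of HJHZHJT in total.
Arrangements with the J's together: treat JJ as one letter, giving (6)!/(3!) = 120.
Hence 420 − 120 = 300.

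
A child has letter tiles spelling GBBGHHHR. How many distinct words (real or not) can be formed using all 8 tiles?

1680

GBBGHHHR has 8 letters with B appearing twice, G appearing twice, and H appearing 3 times.
So there are 8! / (3!·2!·2!) = 1680 distinguishable arrangements.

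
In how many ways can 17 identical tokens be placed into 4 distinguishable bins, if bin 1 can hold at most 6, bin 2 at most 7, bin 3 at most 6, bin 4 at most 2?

By stars and bars, unrestricted non-negative solutions to x_1+…+x_4 = 17 number C(17+3,3) = 1140.
Subtract solutions that violate a single cap (substitute x_i' = x_i − (cap_i+1)): x_1 ≥ 7 gives C(13,3) = 286; x_2 ≥ 8 gives C(12,3) = 220; x_3 ≥ 7 gives C(13,3) = 286; x_4 ≥ 3 gives C(17,3) = 680. Together 1472.
Add back pairs where two caps are both exceeded: 10 + 20 + 120 + 10 + 84 + 120 = 364.
Subtract triples: 0 + 0 + 1 + 0 = 1.
By inclusion–exclusion the count is 1140 − 1472 + 364 − 1 = 31.

31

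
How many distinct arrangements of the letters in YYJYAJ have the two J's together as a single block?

20

Treat the 2 copies of J as a single block. The multiset to arrange is then {JJ, A, Y, Y, Y}, 5 items in all.
That gives (5)!/(3!) = 20 arrangements.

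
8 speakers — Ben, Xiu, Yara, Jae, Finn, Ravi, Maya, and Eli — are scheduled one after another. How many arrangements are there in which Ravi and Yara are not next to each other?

30240

There are 8! = 40320 arrangements in all. If Ravi and Yara are adjacent, merging them into one block gives 2·(7)! = 10080 arrangements.
Complementary counting: 40320 − 10080 = 30240.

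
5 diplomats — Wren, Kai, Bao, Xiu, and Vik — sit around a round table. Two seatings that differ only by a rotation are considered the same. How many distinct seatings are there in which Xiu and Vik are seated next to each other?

12

Treat {Xiu, Vik} as one unit (2 internal orders) and seat the resulting 4 units around the table: (3)! circular arrangements.
So 2 × (3)! = 2 × 6 = 12.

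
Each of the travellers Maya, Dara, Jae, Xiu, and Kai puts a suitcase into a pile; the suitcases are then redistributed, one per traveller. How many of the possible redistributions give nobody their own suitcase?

44

Count assignments avoiding every fixed point. For any j of the 5 travellers fixed to their own suitcase, the other 5−j can be arranged in (5−j)! ways.
By inclusion–exclusion this is Σ_{j=0}^{5} (−1)^j C(5,j)·(5−j)!.
Computing: 120 − 120 + 60 − 20 + 5 − 1 = 44.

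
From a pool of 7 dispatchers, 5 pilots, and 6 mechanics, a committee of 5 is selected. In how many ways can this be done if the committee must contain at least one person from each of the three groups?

6055

With no constraint there are C(18,5) = 8568 possible selections.
Selections missing a whole group: no dispatchers → C(11,5) = 462; no pilots → C(13,5) = 1287; no mechanics → C(12,5) = 792.
Add back selections omitting two groups (i.e. drawn from a single group): C(7,5) + C(5,5) + C(6,5) = 28.
By inclusion–exclusion: 8568 − 2541 + 28 = 6055.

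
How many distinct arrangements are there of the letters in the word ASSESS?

30

The 6 letters of ASSESS have repeats: S appearing 4 times.
The number of distinct arrangements is 6!/(4!) = 720/24 = 30.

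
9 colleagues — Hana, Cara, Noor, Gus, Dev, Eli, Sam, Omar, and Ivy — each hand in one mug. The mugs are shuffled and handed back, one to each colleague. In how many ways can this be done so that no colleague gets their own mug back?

133496

Count assignments avoiding every fixed point. For any j of the 9 colleagues fixed to their own mug, the other 9−j can be arranged in (9−j)! ways.
By inclusion–exclusion this is Σ_{j=0}^{9} (−1)^j C(9,j)·(9−j)!.
Computing: 362880 − 362880 + 181440 − 60480 + 15120 − 3024 + 504 − 72 + 9 − 1 = 133496.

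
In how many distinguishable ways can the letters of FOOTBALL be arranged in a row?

10080

The 8 letters of FOOTBALL have repeats: L appearing twice and O appearing twice.
So there are 8! / (2!·2!) = 10080 distinguishable arrangements.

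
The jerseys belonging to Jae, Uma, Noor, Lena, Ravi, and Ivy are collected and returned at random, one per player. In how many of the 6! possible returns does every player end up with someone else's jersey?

265

Count assignments avoiding every fixed point. For any j of the 6 players fixed to their old jersey, the other 6−j can be arranged in (6−j)! ways.
By inclusion–exclusion this is Σ_{j=0}^{6} (−1)^j C(6,j)·(6−j)!.
Computing: 720 − 720 + 360 − 120 + 30 − 6 + 1 = 265.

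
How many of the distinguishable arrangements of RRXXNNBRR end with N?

840

Fix N in the last position and arrange the remaining 8 letters.
Those 8 letters have R appearing 4 times and X appearing twice, giving (8)!/(4!·2!) = 840.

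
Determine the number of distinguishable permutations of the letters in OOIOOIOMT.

Letter multiplicities in OOIOOIOMT: I×2, M×1, O×5, T×1.
The number of distinct arrangements is 9!/(5!·2!) = 362880/240 = 1512.

1512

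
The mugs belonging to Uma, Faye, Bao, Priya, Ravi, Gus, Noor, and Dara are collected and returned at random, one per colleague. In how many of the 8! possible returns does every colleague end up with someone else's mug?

Count assignments avoiding every fixed point. For any j of the 8 colleagues fixed to their own mug, the other 8−j can be arranged in (8−j)! ways.
By inclusion–exclusion this is Σ_{j=0}^{8} (−1)^j C(8,j)·(8−j)!.
Computing: 40320 − 40320 + 20160 − 6720 + 1680 − 336 + 56 − 8 + 1 = 14833.

14833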